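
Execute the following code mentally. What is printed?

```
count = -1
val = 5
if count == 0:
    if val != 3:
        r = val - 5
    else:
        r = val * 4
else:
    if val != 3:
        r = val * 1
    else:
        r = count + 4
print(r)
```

5

count=-1, val=5
count == 0 is False; val != 3 is True
→ r = val * 1 = 5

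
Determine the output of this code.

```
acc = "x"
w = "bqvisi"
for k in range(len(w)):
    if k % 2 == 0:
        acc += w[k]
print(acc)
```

k=0: add 'b' → 'xb'
k=1: skip
k=2: add 'v' → 'xbv'
k=3: skip
k=4: add 's' → 'xbvs'
k=5: skip

xbvs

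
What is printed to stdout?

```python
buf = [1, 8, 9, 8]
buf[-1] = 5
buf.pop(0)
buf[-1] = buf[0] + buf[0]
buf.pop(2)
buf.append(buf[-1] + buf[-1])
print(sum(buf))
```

buf[-1] = 5 → [1, 8, 9, 5]
pop(0) removes 1 → [8, 9, 5]
buf[-1] = buf[0]+buf[0] = 8+8 = 16 → [8, 9, 16]
pop(2) removes 16 → [8, 9]
append buf[-1]+buf[-1] = 9+9 = 18 → [8, 9, 18]
sum = 35

35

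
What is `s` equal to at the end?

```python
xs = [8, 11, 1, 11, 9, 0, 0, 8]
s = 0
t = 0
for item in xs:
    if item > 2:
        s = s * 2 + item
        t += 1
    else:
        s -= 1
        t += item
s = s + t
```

280

item=8: >2, s = 0*2+8 = 8; t=1
item=11: >2, s = 8*2+11 = 27; t=2
item=1: not >2, s = 27-1 = 26; t=3
item=11: >2, s = 26*2+11 = 63; t=4
item=9: >2, s = 63*2+9 = 135; t=5
item=0: not >2, s = 135-1 = 134; t=5
item=0: not >2, s = 134-1 = 133; t=5
item=8: >2, s = 133*2+8 = 274; t=6
s+t = 274+6 = 280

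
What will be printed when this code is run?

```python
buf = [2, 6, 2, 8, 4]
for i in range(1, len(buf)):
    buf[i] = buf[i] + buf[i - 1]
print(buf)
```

[2, 8, 10, 18, 22]

i=1: buf[1] = 6+2 = 8 → [2, 8, 2, 8, 4]
i=2: buf[2] = 2+8 = 10 → [2, 8, 10, 8, 4]
i=3: buf[3] = 8+10 = 18 → [2, 8, 10, 18, 4]
i=4: buf[4] = 4+18 = 22 → [2, 8, 10, 18, 22]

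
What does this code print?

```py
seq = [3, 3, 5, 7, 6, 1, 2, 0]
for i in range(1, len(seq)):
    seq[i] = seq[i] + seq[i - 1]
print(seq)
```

i=1: seq[1] = 3+3 = 6 → [3, 6, 5, 7, 6, 1, 2, 0]
i=2: seq[2] = 5+6 = 11 → [3, 6, 11, 7, 6, 1, 2, 0]
i=3: seq[3] = 7+11 = 18 → [3, 6, 11, 18, 6, 1, 2, 0]
i=4: seq[4] = 6+18 = 24 → [3, 6, 11, 18, 24, 1, 2, 0]
i=5: seq[5] = 1+24 = 25 → [3, 6, 11, 18, 24, 25, 2, 0]
i=6: seq[6] = 2+25 = 27 → [3, 6, 11, 18, 24, 25, 27, 0]
i=7: seq[7] = 0+27 = 27 → [3, 6, 11, 18, 24, 25, 27, 27]

[3, 6, 11, 18, 24, 25, 27, 27]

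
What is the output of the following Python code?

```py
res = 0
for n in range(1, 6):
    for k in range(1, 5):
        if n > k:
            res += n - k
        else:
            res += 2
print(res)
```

40

n=1,k=1: not 1>1, res = 0+2 = 2
n=1,k=2: not 1>2, res = 2+2 = 4
n=1,k=3: not 1>3, res = 4+2 = 6
n=1,k=4: not 1>4, res = 6+2 = 8
n=2,k=1: 2>1, res = 8+1 = 9
n=2,k=2: not 2>2, res = 9+2 = 11
n=2,k=3: not 2>3, res = 11+2 = 13
n=2,k=4: not 2>4, res = 13+2 = 15
n=3,k=1: 3>1, res = 15+2 = 17
n=3,k=2: 3>2, res = 17+1 = 18
n=3,k=3: not 3>3, res = 18+2 = 20
n=3,k=4: not 3>4, res = 20+2 = 22
n=4,k=1: 4>1, res = 22+3 = 25
n=4,k=2: 4>2, res = 25+2 = 27
n=4,k=3: 4>3, res = 27+1 = 28
n=4,k=4: not 4>4, res = 28+2 = 30
n=5,k=1: 5>1, res = 30+4 = 34
n=5,k=2: 5>2, res = 34+3 = 37
n=5,k=3: 5>3, res = 37+2 = 39
n=5,k=4: 5>4, res = 39+1 = 40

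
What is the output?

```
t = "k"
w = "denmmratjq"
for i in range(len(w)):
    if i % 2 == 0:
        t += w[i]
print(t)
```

kdnmaj

i=0: add 'd' → 'kd'
i=1: skip
i=2: add 'n' → 'kdn'
i=3: skip
i=4: add 'm' → 'kdnm'
i=5: skip
i=6: add 'a' → 'kdnma'
i=7: skip
i=8: add 'j' → 'kdnmaj'
i=9: skip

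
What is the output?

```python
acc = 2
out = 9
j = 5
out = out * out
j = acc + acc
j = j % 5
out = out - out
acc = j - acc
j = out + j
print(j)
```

out = 9*9 = 81
j = 2+2 = 4
j = 4%5 = 4
out = 81-81 = 0
acc = 4-2 = 2
j = 0+4 = 4

4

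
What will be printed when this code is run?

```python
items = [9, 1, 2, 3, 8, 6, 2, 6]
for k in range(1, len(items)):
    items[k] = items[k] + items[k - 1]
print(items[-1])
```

37

k=1: items[1] = 1+9 = 10 → [9, 10, 2, 3, 8, 6, 2, 6]
k=2: items[2] = 2+10 = 12 → [9, 10, 12, 3, 8, 6, 2, 6]
k=3: items[3] = 3+12 = 15 → [9, 10, 12, 15, 8, 6, 2, 6]
k=4: items[4] = 8+15 = 23 → [9, 10, 12, 15, 23, 6, 2, 6]
k=5: items[5] = 6+23 = 29 → [9, 10, 12, 15, 23, 29, 2, 6]
k=6: items[6] = 2+29 = 31 → [9, 10, 12, 15, 23, 29, 31, 6]
k=7: items[7] = 6+31 = 37 → [9, 10, 12, 15, 23, 29, 31, 37]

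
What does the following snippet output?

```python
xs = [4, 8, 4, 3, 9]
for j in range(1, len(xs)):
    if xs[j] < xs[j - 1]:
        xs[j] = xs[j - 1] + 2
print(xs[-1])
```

j=1: 8>=4, unchanged → [4, 8, 4, 3, 9]
j=2: 4<8, xs[2] = 8+2 = 10 → [4, 8, 10, 3, 9]
j=3: 3<10, xs[3] = 10+2 = 12 → [4, 8, 10, 12, 9]
j=4: 9<12, xs[4] = 12+2 = 14 → [4, 8, 10, 12, 14]

14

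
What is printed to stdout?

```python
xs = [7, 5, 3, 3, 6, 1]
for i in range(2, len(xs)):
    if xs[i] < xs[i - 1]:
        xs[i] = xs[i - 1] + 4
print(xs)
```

i=2: 3<5, xs[2] = 5+4 = 9 → [7, 5, 9, 3, 6, 1]
i=3: 3<9, xs[3] = 9+4 = 13 → [7, 5, 9, 13, 6, 1]
i=4: 6<13, xs[4] = 13+4 = 17 → [7, 5, 9, 13, 17, 1]
i=5: 1<17, xs[5] = 17+4 = 21 → [7, 5, 9, 13, 17, 21]

[7, 5, 9, 13, 17, 21]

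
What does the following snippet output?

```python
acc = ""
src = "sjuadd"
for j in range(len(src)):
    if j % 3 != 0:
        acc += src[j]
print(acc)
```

j=0: skip
j=1: add 'j' → 'j'
j=2: add 'u' → 'ju'
j=3: skip
j=4: add 'd' → 'jud'
j=5: add 'd' → 'judd'

judd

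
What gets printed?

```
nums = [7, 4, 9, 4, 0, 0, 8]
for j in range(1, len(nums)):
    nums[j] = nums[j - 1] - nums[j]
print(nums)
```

[7, 3, -6, -10, -10, -10, -18]

j=1: nums[1] = 7-4 = 3 → [7, 3, 9, 4, 0, 0, 8]
j=2: nums[2] = 3-9 = -6 → [7, 3, -6, 4, 0, 0, 8]
j=3: nums[3] = (-6)-4 = -10 → [7, 3, -6, -10, 0, 0, 8]
j=4: nums[4] = (-10)-0 = -10 → [7, 3, -6, -10, -10, 0, 8]
j=5: nums[5] = (-10)-0 = -10 → [7, 3, -6, -10, -10, -10, 8]
j=6: nums[6] = (-10)-8 = -18 → [7, 3, -6, -10, -10, -10, -18]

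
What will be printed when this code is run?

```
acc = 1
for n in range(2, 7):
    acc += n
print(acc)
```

n=2: acc = 1+2 = 3
n=3: acc = 3+3 = 6
n=4: acc = 6+4 = 10
n=5: acc = 10+5 = 15
n=6: acc = 15+6 = 21

21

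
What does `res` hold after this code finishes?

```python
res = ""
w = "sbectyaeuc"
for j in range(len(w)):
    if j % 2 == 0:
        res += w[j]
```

j=0: add 's' → 's'
j=1: skip
j=2: add 'e' → 'se'
j=3: skip
j=4: add 't' → 'set'
j=5: skip
j=6: add 'a' → 'seta'
j=7: skip
j=8: add 'u' → 'setau'
j=9: skip

'setau'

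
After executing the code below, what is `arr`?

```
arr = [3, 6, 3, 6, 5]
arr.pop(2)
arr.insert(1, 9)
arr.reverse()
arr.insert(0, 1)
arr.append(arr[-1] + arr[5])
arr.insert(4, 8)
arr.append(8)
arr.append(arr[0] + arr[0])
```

[1, 5, 6, 6, 8, 9, 3, 6, 8, 2]

pop(2) removes 3 → [3, 6, 6, 5]
insert 9 at 1 → [3, 9, 6, 6, 5]
reverse → [5, 6, 6, 9, 3]
insert 1 at 0 → [1, 5, 6, 6, 9, 3]
append arr[-1]+arr[5] = 3+3 = 6 → [1, 5, 6, 6, 9, 3, 6]
insert 8 at 4 → [1, 5, 6, 6, 8, 9, 3, 6]
append 8 → [1, 5, 6, 6, 8, 9, 3, 6, 8]
append arr[0]+arr[0] = 1+1 = 2 → [1, 5, 6, 6, 8, 9, 3, 6, 8, 2]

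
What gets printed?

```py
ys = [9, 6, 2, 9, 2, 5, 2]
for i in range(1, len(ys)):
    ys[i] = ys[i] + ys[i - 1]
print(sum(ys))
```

i=1: ys[1] = 6+9 = 15 → [9, 15, 2, 9, 2, 5, 2]
i=2: ys[2] = 2+15 = 17 → [9, 15, 17, 9, 2, 5, 2]
i=3: ys[3] = 9+17 = 26 → [9, 15, 17, 26, 2, 5, 2]
i=4: ys[4] = 2+26 = 28 → [9, 15, 17, 26, 28, 5, 2]
i=5: ys[5] = 5+28 = 33 → [9, 15, 17, 26, 28, 33, 2]
i=6: ys[6] = 2+33 = 35 → [9, 15, 17, 26, 28, 33, 35]
sum = 163

163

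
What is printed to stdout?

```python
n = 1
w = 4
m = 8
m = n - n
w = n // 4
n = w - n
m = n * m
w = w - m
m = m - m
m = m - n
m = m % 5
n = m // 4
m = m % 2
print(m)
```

m = 1-1 = 0
w = 1//4 = 0
n = 0-1 = -1
m = (-1)*0 = 0
w = 0-0 = 0
m = 0-0 = 0
m = 0-(-1) = 1
m = 1%5 = 1
n = 1//4 = 0
m = 1%2 = 1

1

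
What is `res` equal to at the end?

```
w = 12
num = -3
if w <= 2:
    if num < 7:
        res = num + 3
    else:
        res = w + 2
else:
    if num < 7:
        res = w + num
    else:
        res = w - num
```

w=12, num=-3
w <= 2 is False; num < 7 is True
→ res = w + num = 9

9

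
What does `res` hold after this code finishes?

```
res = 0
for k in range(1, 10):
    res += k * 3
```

k=1: res = 0+1*3 = 3
k=2: res = 3+2*3 = 9
k=3: res = 9+3*3 = 18
k=4: res = 18+4*3 = 30
k=5: res = 30+5*3 = 45
k=6: res = 45+6*3 = 63
k=7: res = 63+7*3 = 84
k=8: res = 84+8*3 = 108
k=9: res = 108+9*3 = 135

135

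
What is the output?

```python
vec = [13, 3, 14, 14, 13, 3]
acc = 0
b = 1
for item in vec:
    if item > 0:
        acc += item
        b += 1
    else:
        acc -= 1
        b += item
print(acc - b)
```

item=13: >0, acc = 0+13 = 13; b=2
item=3: >0, acc = 13+3 = 16; b=3
item=14: >0, acc = 16+14 = 30; b=4
item=14: >0, acc = 30+14 = 44; b=5
item=13: >0, acc = 44+13 = 57; b=6
item=3: >0, acc = 57+3 = 60; b=7
acc-b = 60-7 = 53

53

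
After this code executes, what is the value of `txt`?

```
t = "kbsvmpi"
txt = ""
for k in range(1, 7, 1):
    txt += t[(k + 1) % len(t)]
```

'svmpik'

k=1: add t[2]='s' → 's'
k=2: add t[3]='v' → 'sv'
k=3: add t[4]='m' → 'svm'
k=4: add t[5]='p' → 'svmp'
k=5: add t[6]='i' → 'svmpi'
k=6: add t[0]='k' → 'svmpik'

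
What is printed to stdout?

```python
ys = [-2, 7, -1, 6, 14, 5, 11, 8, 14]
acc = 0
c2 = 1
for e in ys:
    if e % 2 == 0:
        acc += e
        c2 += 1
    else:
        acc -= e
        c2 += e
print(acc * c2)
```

504

e=-2: even, acc = 0+(-2) = -2; c2=2
e=7: not even, acc = (-2)-7 = -9; c2=9
e=-1: not even, acc = (-9)-(-1) = -8; c2=8
e=6: even, acc = (-8)+6 = -2; c2=9
e=14: even, acc = (-2)+14 = 12; c2=10
e=5: not even, acc = 12-5 = 7; c2=15
e=11: not even, acc = 7-11 = -4; c2=26
e=8: even, acc = (-4)+8 = 4; c2=27
e=14: even, acc = 4+14 = 18; c2=28
acc*c2 = 18*28 = 504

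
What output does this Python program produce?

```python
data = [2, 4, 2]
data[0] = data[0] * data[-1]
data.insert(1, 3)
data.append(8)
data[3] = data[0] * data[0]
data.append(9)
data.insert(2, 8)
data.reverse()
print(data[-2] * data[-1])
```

12

data[0] = data[0]*data[-1] = 2*2 = 4 → [4, 4, 2]
insert 3 at 1 → [4, 3, 4, 2]
append 8 → [4, 3, 4, 2, 8]
data[3] = data[0]*data[0] = 4*4 = 16 → [4, 3, 4, 16, 8]
append 9 → [4, 3, 4, 16, 8, 9]
insert 8 at 2 → [4, 3, 8, 4, 16, 8, 9]
reverse → [9, 8, 16, 4, 8, 3, 4]
data[-2]*data[-1] = 3*4 = 12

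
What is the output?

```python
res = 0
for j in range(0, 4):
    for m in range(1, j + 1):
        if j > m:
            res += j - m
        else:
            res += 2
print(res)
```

j=1,m=1: not 1>1, res = 0+2 = 2
j=2,m=1: 2>1, res = 2+1 = 3
j=2,m=2: not 2>2, res = 3+2 = 5
j=3,m=1: 3>1, res = 5+2 = 7
j=3,m=2: 3>2, res = 7+1 = 8
j=3,m=3: not 3>3, res = 8+2 = 10

10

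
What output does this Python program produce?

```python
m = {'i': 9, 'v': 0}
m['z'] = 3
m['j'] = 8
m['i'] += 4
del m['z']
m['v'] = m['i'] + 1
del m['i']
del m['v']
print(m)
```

m['z'] = 3 → {'i': 9, 'v': 0, 'z': 3}
m['j'] = 8 → {'i': 9, 'v': 0, 'z': 3, 'j': 8}
m['i'] = 9+4 = 13 → {'i': 13, 'v': 0, 'z': 3, 'j': 8}
del 'z' → {'i': 13, 'v': 0, 'j': 8}
m['v'] = m['i']+1 = 14 → {'i': 13, 'v': 14, 'j': 8}
del 'i' → {'v': 14, 'j': 8}
del 'v' → {'j': 8}

{'j': 8}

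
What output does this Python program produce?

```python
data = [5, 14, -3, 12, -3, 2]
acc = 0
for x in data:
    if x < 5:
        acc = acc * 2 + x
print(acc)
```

-16

x=5: not <5
x=14: not <5
x=-3: <5, acc = 0*2+(-3) = -3
x=12: not <5
x=-3: <5, acc = (-3)*2+(-3) = -9
x=2: <5, acc = (-9)*2+2 = -16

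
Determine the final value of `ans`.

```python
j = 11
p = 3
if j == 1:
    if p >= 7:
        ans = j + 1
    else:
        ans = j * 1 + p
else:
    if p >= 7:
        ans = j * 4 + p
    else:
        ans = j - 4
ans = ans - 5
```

j=11, p=3
j == 1 is False; p >= 7 is False
→ ans = j - 4 = 7
ans = 7-5 = 2

2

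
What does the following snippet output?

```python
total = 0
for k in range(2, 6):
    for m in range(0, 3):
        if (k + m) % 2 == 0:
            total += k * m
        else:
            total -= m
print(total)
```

k=2,m=0: even sum, total = 0+0 = 0
k=2,m=1: odd sum, total = 0-1 = -1
k=2,m=2: even sum, total = (-1)+4 = 3
k=3,m=0: odd sum, total = 3-0 = 3
k=3,m=1: even sum, total = 3+3 = 6
k=3,m=2: odd sum, total = 6-2 = 4
k=4,m=0: even sum, total = 4+0 = 4
k=4,m=1: odd sum, total = 4-1 = 3
k=4,m=2: even sum, total = 3+8 = 11
k=5,m=0: odd sum, total = 11-0 = 11
k=5,m=1: even sum, total = 11+5 = 16
k=5,m=2: odd sum, total = 16-2 = 14

14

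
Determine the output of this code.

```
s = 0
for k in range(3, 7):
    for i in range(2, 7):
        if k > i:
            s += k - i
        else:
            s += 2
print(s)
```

40

k=3,i=2: 3>2, s = 0+1 = 1
k=3,i=3: not 3>3, s = 1+2 = 3
k=3,i=4: not 3>4, s = 3+2 = 5
k=3,i=5: not 3>5, s = 5+2 = 7
k=3,i=6: not 3>6, s = 7+2 = 9
k=4,i=2: 4>2, s = 9+2 = 11
k=4,i=3: 4>3, s = 11+1 = 12
k=4,i=4: not 4>4, s = 12+2 = 14
k=4,i=5: not 4>5, s = 14+2 = 16
k=4,i=6: not 4>6, s = 16+2 = 18
k=5,i=2: 5>2, s = 18+3 = 21
k=5,i=3: 5>3, s = 21+2 = 23
k=5,i=4: 5>4, s = 23+1 = 24
k=5,i=5: not 5>5, s = 24+2 = 26
k=5,i=6: not 5>6, s = 26+2 = 28
k=6,i=2: 6>2, s = 28+4 = 32
k=6,i=3: 6>3, s = 32+3 = 35
k=6,i=4: 6>4, s = 35+2 = 37
k=6,i=5: 6>5, s = 37+1 = 38
k=6,i=6: not 6>6, s = 38+2 = 40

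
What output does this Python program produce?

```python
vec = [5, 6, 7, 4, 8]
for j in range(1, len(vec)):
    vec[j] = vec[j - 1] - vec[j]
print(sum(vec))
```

-36

j=1: vec[1] = 5-6 = -1 → [5, -1, 7, 4, 8]
j=2: vec[2] = (-1)-7 = -8 → [5, -1, -8, 4, 8]
j=3: vec[3] = (-8)-4 = -12 → [5, -1, -8, -12, 8]
j=4: vec[4] = (-12)-8 = -20 → [5, -1, -8, -12, -20]
sum = -36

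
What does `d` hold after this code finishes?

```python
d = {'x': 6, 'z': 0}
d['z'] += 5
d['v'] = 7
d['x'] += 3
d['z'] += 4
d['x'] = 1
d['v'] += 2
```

d['z'] = 0+5 = 5 → {'x': 6, 'z': 5}
d['v'] = 7 → {'x': 6, 'z': 5, 'v': 7}
d['x'] = 6+3 = 9 → {'x': 9, 'z': 5, 'v': 7}
d['z'] = 5+4 = 9 → {'x': 9, 'z': 9, 'v': 7}
d['x'] = 1 → {'x': 1, 'z': 9, 'v': 7}
d['v'] = 7+2 = 9 → {'x': 1, 'z': 9, 'v': 9}

{'x': 1, 'z': 9, 'v': 9}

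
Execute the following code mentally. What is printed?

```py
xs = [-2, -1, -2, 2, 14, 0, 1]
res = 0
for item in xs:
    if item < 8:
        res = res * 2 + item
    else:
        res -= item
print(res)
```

-143

item=-2: <8, res = 0*2+(-2) = -2
item=-1: <8, res = (-2)*2+(-1) = -5
item=-2: <8, res = (-5)*2+(-2) = -12
item=2: <8, res = (-12)*2+2 = -22
item=14: not <8, res = (-22)-14 = -36
item=0: <8, res = (-36)*2+0 = -72
item=1: <8, res = (-72)*2+1 = -143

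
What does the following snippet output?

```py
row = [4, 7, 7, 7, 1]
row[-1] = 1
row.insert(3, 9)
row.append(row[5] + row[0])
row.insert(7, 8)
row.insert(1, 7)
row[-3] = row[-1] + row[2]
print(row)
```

row[-1] = 1 → [4, 7, 7, 7, 1]
insert 9 at 3 → [4, 7, 7, 9, 7, 1]
append row[5]+row[0] = 1+4 = 5 → [4, 7, 7, 9, 7, 1, 5]
insert 8 at 7 → [4, 7, 7, 9, 7, 1, 5, 8]
insert 7 at 1 → [4, 7, 7, 7, 9, 7, 1, 5, 8]
row[-3] = row[-1]+row[2] = 8+7 = 15 → [4, 7, 7, 7, 9, 7, 15, 5, 8]

[4, 7, 7, 7, 9, 7, 15, 5, 8]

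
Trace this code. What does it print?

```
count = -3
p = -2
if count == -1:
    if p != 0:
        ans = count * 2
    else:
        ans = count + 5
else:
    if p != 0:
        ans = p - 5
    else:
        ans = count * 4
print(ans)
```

count=-3, p=-2
count == -1 is False; p != 0 is True
→ ans = p - 5 = -7

-7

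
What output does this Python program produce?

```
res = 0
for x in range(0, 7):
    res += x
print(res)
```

x=0: res = 0+0 = 0
x=1: res = 0+1 = 1
x=2: res = 1+2 = 3
x=3: res = 3+3 = 6
x=4: res = 6+4 = 10
x=5: res = 10+5 = 15
x=6: res = 15+6 = 21

21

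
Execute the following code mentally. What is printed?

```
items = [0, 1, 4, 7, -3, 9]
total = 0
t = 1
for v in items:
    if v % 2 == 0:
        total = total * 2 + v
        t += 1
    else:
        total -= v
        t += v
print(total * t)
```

-187

v=0: even, total = 0*2+0 = 0; t=2
v=1: not even, total = 0-1 = -1; t=3
v=4: even, total = (-1)*2+4 = 2; t=4
v=7: not even, total = 2-7 = -5; t=11
v=-3: not even, total = (-5)-(-3) = -2; t=8
v=9: not even, total = (-2)-9 = -11; t=17
total*t = (-11)*17 = -187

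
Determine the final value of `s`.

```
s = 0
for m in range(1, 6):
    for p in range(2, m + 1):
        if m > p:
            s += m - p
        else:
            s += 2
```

m=2,p=2: not 2>2, s = 0+2 = 2
m=3,p=2: 3>2, s = 2+1 = 3
m=3,p=3: not 3>3, s = 3+2 = 5
m=4,p=2: 4>2, s = 5+2 = 7
m=4,p=3: 4>3, s = 7+1 = 8
m=4,p=4: not 4>4, s = 8+2 = 10
m=5,p=2: 5>2, s = 10+3 = 13
m=5,p=3: 5>3, s = 13+2 = 15
m=5,p=4: 5>4, s = 15+1 = 16
m=5,p=5: not 5>5, s = 16+2 = 18

18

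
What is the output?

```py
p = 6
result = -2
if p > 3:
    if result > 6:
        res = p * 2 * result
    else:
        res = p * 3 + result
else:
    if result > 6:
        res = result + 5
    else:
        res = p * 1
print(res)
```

16

p=6, result=-2
p > 3 is True; result > 6 is False
→ res = p * 3 + result = 16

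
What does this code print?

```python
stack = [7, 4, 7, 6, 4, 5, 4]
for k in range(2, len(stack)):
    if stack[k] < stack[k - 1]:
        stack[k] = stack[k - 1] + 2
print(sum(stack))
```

k=2: 7>=4, unchanged → [7, 4, 7, 6, 4, 5, 4]
k=3: 6<7, stack[3] = 7+2 = 9 → [7, 4, 7, 9, 4, 5, 4]
k=4: 4<9, stack[4] = 9+2 = 11 → [7, 4, 7, 9, 11, 5, 4]
k=5: 5<11, stack[5] = 11+2 = 13 → [7, 4, 7, 9, 11, 13, 4]
k=6: 4<13, stack[6] = 13+2 = 15 → [7, 4, 7, 9, 11, 13, 15]
sum = 66

66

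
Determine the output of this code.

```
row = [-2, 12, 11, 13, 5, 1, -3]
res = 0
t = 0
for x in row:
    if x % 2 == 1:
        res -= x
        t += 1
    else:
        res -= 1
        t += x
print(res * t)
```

-435

x=-2: not odd, res = 0-1 = -1; t=-2
x=12: not odd, res = (-1)-1 = -2; t=10
x=11: odd, res = (-2)-11 = -13; t=11
x=13: odd, res = (-13)-13 = -26; t=12
x=5: odd, res = (-26)-5 = -31; t=13
x=1: odd, res = (-31)-1 = -32; t=14
x=-3: odd, res = (-32)-(-3) = -29; t=15
res*t = (-29)*15 = -435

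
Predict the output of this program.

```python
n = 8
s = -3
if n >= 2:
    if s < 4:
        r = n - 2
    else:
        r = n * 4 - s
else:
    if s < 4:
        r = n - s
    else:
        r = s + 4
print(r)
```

n=8, s=-3
n >= 2 is True; s < 4 is True
→ r = n - 2 = 6

6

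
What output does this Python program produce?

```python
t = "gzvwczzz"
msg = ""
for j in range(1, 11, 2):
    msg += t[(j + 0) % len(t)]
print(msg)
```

j=1: add t[1]='z' → 'z'
j=3: add t[3]='w' → 'zw'
j=5: add t[5]='z' → 'zwz'
j=7: add t[7]='z' → 'zwzz'
j=9: add t[1]='z' → 'zwzzz'

zwzzz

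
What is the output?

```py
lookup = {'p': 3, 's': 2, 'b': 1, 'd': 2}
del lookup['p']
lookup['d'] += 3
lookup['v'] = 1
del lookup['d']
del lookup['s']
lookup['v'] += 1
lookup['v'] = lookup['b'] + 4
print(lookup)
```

del 'p' → {'s': 2, 'b': 1, 'd': 2}
lookup['d'] = 2+3 = 5 → {'s': 2, 'b': 1, 'd': 5}
lookup['v'] = 1 → {'s': 2, 'b': 1, 'd': 5, 'v': 1}
del 'd' → {'s': 2, 'b': 1, 'v': 1}
del 's' → {'b': 1, 'v': 1}
lookup['v'] = 1+1 = 2 → {'b': 1, 'v': 2}
lookup['v'] = lookup['b']+4 = 5 → {'b': 1, 'v': 5}

{'b': 1, 'v': 5}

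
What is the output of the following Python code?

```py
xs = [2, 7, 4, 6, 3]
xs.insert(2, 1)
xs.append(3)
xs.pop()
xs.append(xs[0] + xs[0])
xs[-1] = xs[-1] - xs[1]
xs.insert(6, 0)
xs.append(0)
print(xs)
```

insert 1 at 2 → [2, 7, 1, 4, 6, 3]
append 3 → [2, 7, 1, 4, 6, 3, 3]
pop() removes 3 → [2, 7, 1, 4, 6, 3]
append xs[0]+xs[0] = 2+2 = 4 → [2, 7, 1, 4, 6, 3, 4]
xs[-1] = xs[-1]-xs[1] = 4-7 = -3 → [2, 7, 1, 4, 6, 3, -3]
insert 0 at 6 → [2, 7, 1, 4, 6, 3, 0, -3]
append 0 → [2, 7, 1, 4, 6, 3, 0, -3, 0]

[2, 7, 1, 4, 6, 3, 0, -3, 0]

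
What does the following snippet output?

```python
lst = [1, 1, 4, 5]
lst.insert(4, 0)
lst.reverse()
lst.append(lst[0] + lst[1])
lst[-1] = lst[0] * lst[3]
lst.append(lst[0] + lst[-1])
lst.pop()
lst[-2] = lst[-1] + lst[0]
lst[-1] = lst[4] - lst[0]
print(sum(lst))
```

10

insert 0 at 4 → [1, 1, 4, 5, 0]
reverse → [0, 5, 4, 1, 1]
append lst[0]+lst[1] = 0+5 = 5 → [0, 5, 4, 1, 1, 5]
lst[-1] = lst[0]*lst[3] = 0*1 = 0 → [0, 5, 4, 1, 1, 0]
append lst[0]+lst[-1] = 0+0 = 0 → [0, 5, 4, 1, 1, 0, 0]
pop() removes 0 → [0, 5, 4, 1, 1, 0]
lst[-2] = lst[-1]+lst[0] = 0+0 = 0 → [0, 5, 4, 1, 0, 0]
lst[-1] = lst[4]-lst[0] = 0-0 = 0 → [0, 5, 4, 1, 0, 0]
sum = 10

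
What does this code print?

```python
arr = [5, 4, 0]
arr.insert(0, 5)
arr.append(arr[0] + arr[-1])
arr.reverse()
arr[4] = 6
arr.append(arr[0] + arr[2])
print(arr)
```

[5, 0, 4, 5, 6, 9]

insert 5 at 0 → [5, 5, 4, 0]
append arr[0]+arr[-1] = 5+0 = 5 → [5, 5, 4, 0, 5]
reverse → [5, 0, 4, 5, 5]
arr[4] = 6 → [5, 0, 4, 5, 6]
append arr[0]+arr[2] = 5+4 = 9 → [5, 0, 4, 5, 6, 9]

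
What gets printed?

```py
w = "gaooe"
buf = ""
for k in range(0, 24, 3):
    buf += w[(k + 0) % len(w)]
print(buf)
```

k=0: add w[0]='g' → 'g'
k=3: add w[3]='o' → 'go'
k=6: add w[1]='a' → 'goa'
k=9: add w[4]='e' → 'goae'
k=12: add w[2]='o' → 'goaeo'
k=15: add w[0]='g' → 'goaeog'
k=18: add w[3]='o' → 'goaeogo'
k=21: add w[1]='a' → 'goaeogoa'

goaeogoa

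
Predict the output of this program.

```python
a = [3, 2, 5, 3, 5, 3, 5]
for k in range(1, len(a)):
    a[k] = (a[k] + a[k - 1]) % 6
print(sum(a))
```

18

k=1: a[1] = (2+3)%6 = 5 → [3, 5, 5, 3, 5, 3, 5]
k=2: a[2] = (5+5)%6 = 4 → [3, 5, 4, 3, 5, 3, 5]
k=3: a[3] = (3+4)%6 = 1 → [3, 5, 4, 1, 5, 3, 5]
k=4: a[4] = (5+1)%6 = 0 → [3, 5, 4, 1, 0, 3, 5]
k=5: a[5] = (3+0)%6 = 3 → [3, 5, 4, 1, 0, 3, 5]
k=6: a[6] = (5+3)%6 = 2 → [3, 5, 4, 1, 0, 3, 2]
sum = 18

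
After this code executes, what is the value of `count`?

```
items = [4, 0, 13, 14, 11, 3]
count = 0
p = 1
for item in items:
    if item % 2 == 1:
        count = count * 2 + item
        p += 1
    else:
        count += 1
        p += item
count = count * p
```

item=4: not odd, count = 0+1 = 1; p=5
item=0: not odd, count = 1+1 = 2; p=5
item=13: odd, count = 2*2+13 = 17; p=6
item=14: not odd, count = 17+1 = 18; p=20
item=11: odd, count = 18*2+11 = 47; p=21
item=3: odd, count = 47*2+3 = 97; p=22
count*p = 97*22 = 2134

2134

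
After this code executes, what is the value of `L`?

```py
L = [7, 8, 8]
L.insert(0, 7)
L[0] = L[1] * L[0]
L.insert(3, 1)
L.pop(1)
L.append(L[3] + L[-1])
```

insert 7 at 0 → [7, 7, 8, 8]
L[0] = L[1]*L[0] = 7*7 = 49 → [49, 7, 8, 8]
insert 1 at 3 → [49, 7, 8, 1, 8]
pop(1) removes 7 → [49, 8, 1, 8]
append L[3]+L[-1] = 8+8 = 16 → [49, 8, 1, 8, 16]

[49, 8, 1, 8, 16]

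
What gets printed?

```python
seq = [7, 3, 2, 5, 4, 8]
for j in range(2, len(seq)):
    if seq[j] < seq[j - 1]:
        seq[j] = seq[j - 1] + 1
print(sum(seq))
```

33

j=2: 2<3, seq[2] = 3+1 = 4 → [7, 3, 4, 5, 4, 8]
j=3: 5>=4, unchanged → [7, 3, 4, 5, 4, 8]
j=4: 4<5, seq[4] = 5+1 = 6 → [7, 3, 4, 5, 6, 8]
j=5: 8>=6, unchanged → [7, 3, 4, 5, 6, 8]
sum = 33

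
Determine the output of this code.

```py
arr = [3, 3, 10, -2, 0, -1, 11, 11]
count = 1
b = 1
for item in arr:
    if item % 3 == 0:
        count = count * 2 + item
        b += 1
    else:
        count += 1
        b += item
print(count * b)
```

1089

item=3: %3==0, count = 1*2+3 = 5; b=2
item=3: %3==0, count = 5*2+3 = 13; b=3
item=10: not %3==0, count = 13+1 = 14; b=13
item=-2: not %3==0, count = 14+1 = 15; b=11
item=0: %3==0, count = 15*2+0 = 30; b=12
item=-1: not %3==0, count = 30+1 = 31; b=11
item=11: not %3==0, count = 31+1 = 32; b=22
item=11: not %3==0, count = 32+1 = 33; b=33
count*b = 33*33 = 1089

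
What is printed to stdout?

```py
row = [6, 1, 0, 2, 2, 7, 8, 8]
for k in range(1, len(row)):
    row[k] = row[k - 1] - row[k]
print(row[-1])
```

k=1: row[1] = 6-1 = 5 → [6, 5, 0, 2, 2, 7, 8, 8]
k=2: row[2] = 5-0 = 5 → [6, 5, 5, 2, 2, 7, 8, 8]
k=3: row[3] = 5-2 = 3 → [6, 5, 5, 3, 2, 7, 8, 8]
k=4: row[4] = 3-2 = 1 → [6, 5, 5, 3, 1, 7, 8, 8]
k=5: row[5] = 1-7 = -6 → [6, 5, 5, 3, 1, -6, 8, 8]
k=6: row[6] = (-6)-8 = -14 → [6, 5, 5, 3, 1, -6, -14, 8]
k=7: row[7] = (-14)-8 = -22 → [6, 5, 5, 3, 1, -6, -14, -22]

-22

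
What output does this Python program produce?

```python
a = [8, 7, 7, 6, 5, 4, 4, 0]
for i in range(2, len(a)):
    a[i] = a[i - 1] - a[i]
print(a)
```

[8, 7, 0, -6, -11, -15, -19, -19]

i=2: a[2] = 7-7 = 0 → [8, 7, 0, 6, 5, 4, 4, 0]
i=3: a[3] = 0-6 = -6 → [8, 7, 0, -6, 5, 4, 4, 0]
i=4: a[4] = (-6)-5 = -11 → [8, 7, 0, -6, -11, 4, 4, 0]
i=5: a[5] = (-11)-4 = -15 → [8, 7, 0, -6, -11, -15, 4, 0]
i=6: a[6] = (-15)-4 = -19 → [8, 7, 0, -6, -11, -15, -19, 0]
i=7: a[7] = (-19)-0 = -19 → [8, 7, 0, -6, -11, -15, -19, -19]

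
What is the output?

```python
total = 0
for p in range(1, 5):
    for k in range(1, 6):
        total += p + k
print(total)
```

110

p=1,k=1: total = 0+2 = 2
p=1,k=2: total = 2+3 = 5
p=1,k=3: total = 5+4 = 9
p=1,k=4: total = 9+5 = 14
p=1,k=5: total = 14+6 = 20
p=2,k=1: total = 20+3 = 23
p=2,k=2: total = 23+4 = 27
p=2,k=3: total = 27+5 = 32
p=2,k=4: total = 32+6 = 38
p=2,k=5: total = 38+7 = 45
p=3,k=1: total = 45+4 = 49
p=3,k=2: total = 49+5 = 54
p=3,k=3: total = 54+6 = 60
p=3,k=4: total = 60+7 = 67
p=3,k=5: total = 67+8 = 75
p=4,k=1: total = 75+5 = 80
p=4,k=2: total = 80+6 = 86
p=4,k=3: total = 86+7 = 93
p=4,k=4: total = 93+8 = 101
p=4,k=5: total = 101+9 = 110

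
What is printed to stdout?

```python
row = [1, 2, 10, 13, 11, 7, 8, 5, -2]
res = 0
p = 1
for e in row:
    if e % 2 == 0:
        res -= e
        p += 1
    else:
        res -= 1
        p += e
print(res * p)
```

-966

e=1: not even, res = 0-1 = -1; p=2
e=2: even, res = (-1)-2 = -3; p=3
e=10: even, res = (-3)-10 = -13; p=4
e=13: not even, res = (-13)-1 = -14; p=17
e=11: not even, res = (-14)-1 = -15; p=28
e=7: not even, res = (-15)-1 = -16; p=35
e=8: even, res = (-16)-8 = -24; p=36
e=5: not even, res = (-24)-1 = -25; p=41
e=-2: even, res = (-25)-(-2) = -23; p=42
res*p = (-23)*42 = -966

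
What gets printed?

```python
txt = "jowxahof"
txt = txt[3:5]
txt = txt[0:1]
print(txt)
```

slice [3:5] → 'xa'
slice [0:1] → 'x'

x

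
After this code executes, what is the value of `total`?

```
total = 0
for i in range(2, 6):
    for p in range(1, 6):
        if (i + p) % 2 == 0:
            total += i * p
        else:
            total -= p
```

i=2,p=1: odd sum, total = 0-1 = -1
i=2,p=2: even sum, total = (-1)+4 = 3
i=2,p=3: odd sum, total = 3-3 = 0
i=2,p=4: even sum, total = 0+8 = 8
i=2,p=5: odd sum, total = 8-5 = 3
i=3,p=1: even sum, total = 3+3 = 6
i=3,p=2: odd sum, total = 6-2 = 4
i=3,p=3: even sum, total = 4+9 = 13
i=3,p=4: odd sum, total = 13-4 = 9
i=3,p=5: even sum, total = 9+15 = 24
i=4,p=1: odd sum, total = 24-1 = 23
i=4,p=2: even sum, total = 23+8 = 31
i=4,p=3: odd sum, total = 31-3 = 28
i=4,p=4: even sum, total = 28+16 = 44
i=4,p=5: odd sum, total = 44-5 = 39
i=5,p=1: even sum, total = 39+5 = 44
i=5,p=2: odd sum, total = 44-2 = 42
i=5,p=3: even sum, total = 42+15 = 57
i=5,p=4: odd sum, total = 57-4 = 53
i=5,p=5: even sum, total = 53+25 = 78

78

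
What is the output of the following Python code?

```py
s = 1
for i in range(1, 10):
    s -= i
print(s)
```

-44

i=1: s = 1-1 = 0
i=2: s = 0-2 = -2
i=3: s = (-2)-3 = -5
i=4: s = (-5)-4 = -9
i=5: s = (-9)-5 = -14
i=6: s = (-14)-6 = -20
i=7: s = (-20)-7 = -27
i=8: s = (-27)-8 = -35
i=9: s = (-35)-9 = -44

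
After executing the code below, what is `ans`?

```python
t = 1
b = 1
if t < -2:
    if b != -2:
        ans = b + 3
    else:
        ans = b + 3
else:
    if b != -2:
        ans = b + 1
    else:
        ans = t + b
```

t=1, b=1
t < -2 is False; b != -2 is True
→ ans = b + 1 = 2

2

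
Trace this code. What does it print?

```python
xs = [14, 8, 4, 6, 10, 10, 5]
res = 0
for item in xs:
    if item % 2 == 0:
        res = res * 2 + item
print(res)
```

item=14: even, res = 0*2+14 = 14
item=8: even, res = 14*2+8 = 36
item=4: even, res = 36*2+4 = 76
item=6: even, res = 76*2+6 = 158
item=10: even, res = 158*2+10 = 326
item=10: even, res = 326*2+10 = 662
item=5: not even

662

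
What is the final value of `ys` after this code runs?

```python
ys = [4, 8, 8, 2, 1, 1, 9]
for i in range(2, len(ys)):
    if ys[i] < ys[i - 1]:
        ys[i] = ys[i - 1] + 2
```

[4, 8, 8, 10, 12, 14, 16]

i=2: 8>=8, unchanged → [4, 8, 8, 2, 1, 1, 9]
i=3: 2<8, ys[3] = 8+2 = 10 → [4, 8, 8, 10, 1, 1, 9]
i=4: 1<10, ys[4] = 10+2 = 12 → [4, 8, 8, 10, 12, 1, 9]
i=5: 1<12, ys[5] = 12+2 = 14 → [4, 8, 8, 10, 12, 14, 9]
i=6: 9<14, ys[6] = 14+2 = 16 → [4, 8, 8, 10, 12, 14, 16]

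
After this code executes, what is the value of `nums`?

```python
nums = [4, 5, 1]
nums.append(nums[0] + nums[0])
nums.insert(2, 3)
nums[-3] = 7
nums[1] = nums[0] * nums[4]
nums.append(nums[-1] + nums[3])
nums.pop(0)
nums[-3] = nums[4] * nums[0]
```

[32, 7, 288, 8, 9]

append nums[0]+nums[0] = 4+4 = 8 → [4, 5, 1, 8]
insert 3 at 2 → [4, 5, 3, 1, 8]
nums[-3] = 7 → [4, 5, 7, 1, 8]
nums[1] = nums[0]*nums[4] = 4*8 = 32 → [4, 32, 7, 1, 8]
append nums[-1]+nums[3] = 8+1 = 9 → [4, 32, 7, 1, 8, 9]
pop(0) removes 4 → [32, 7, 1, 8, 9]
nums[-3] = nums[4]*nums[0] = 9*32 = 288 → [32, 7, 288, 8, 9]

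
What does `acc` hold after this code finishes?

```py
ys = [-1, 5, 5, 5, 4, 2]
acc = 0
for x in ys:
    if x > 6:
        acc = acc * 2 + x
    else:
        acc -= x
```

x=-1: not >6, acc = 0-(-1) = 1
x=5: not >6, acc = 1-5 = -4
x=5: not >6, acc = (-4)-5 = -9
x=5: not >6, acc = (-9)-5 = -14
x=4: not >6, acc = (-14)-4 = -18
x=2: not >6, acc = (-18)-2 = -20

-20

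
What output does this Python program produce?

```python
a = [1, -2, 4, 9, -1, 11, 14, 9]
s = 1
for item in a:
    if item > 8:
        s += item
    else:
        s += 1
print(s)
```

48

item=1: not >8, s = 1+1 = 2
item=-2: not >8, s = 2+1 = 3
item=4: not >8, s = 3+1 = 4
item=9: >8, s = 4+9 = 13
item=-1: not >8, s = 13+1 = 14
item=11: >8, s = 14+11 = 25
item=14: >8, s = 25+14 = 39
item=9: >8, s = 39+9 = 48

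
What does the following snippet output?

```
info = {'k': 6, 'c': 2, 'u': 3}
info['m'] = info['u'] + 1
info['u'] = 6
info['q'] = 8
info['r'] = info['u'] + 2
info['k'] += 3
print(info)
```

{'k': 9, 'c': 2, 'u': 6, 'm': 4, 'q': 8, 'r': 8}

info['m'] = info['u']+1 = 4 → {'k': 6, 'c': 2, 'u': 3, 'm': 4}
info['u'] = 6 → {'k': 6, 'c': 2, 'u': 6, 'm': 4}
info['q'] = 8 → {'k': 6, 'c': 2, 'u': 6, 'm': 4, 'q': 8}
info['r'] = info['u']+2 = 8 → {'k': 6, 'c': 2, 'u': 6, 'm': 4, 'q': 8, 'r': 8}
info['k'] = 6+3 = 9 → {'k': 9, 'c': 2, 'u': 6, 'm': 4, 'q': 8, 'r': 8}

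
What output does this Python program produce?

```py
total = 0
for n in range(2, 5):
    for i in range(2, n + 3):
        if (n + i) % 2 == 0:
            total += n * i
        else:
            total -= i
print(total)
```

n=2,i=2: even sum, total = 0+4 = 4
n=2,i=3: odd sum, total = 4-3 = 1
n=2,i=4: even sum, total = 1+8 = 9
n=3,i=2: odd sum, total = 9-2 = 7
n=3,i=3: even sum, total = 7+9 = 16
n=3,i=4: odd sum, total = 16-4 = 12
n=3,i=5: even sum, total = 12+15 = 27
n=4,i=2: even sum, total = 27+8 = 35
n=4,i=3: odd sum, total = 35-3 = 32
n=4,i=4: even sum, total = 32+16 = 48
n=4,i=5: odd sum, total = 48-5 = 43
n=4,i=6: even sum, total = 43+24 = 67

67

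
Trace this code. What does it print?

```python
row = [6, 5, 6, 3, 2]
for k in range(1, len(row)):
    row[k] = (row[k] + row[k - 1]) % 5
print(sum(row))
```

k=1: row[1] = (5+6)%5 = 1 → [6, 1, 6, 3, 2]
k=2: row[2] = (6+1)%5 = 2 → [6, 1, 2, 3, 2]
k=3: row[3] = (3+2)%5 = 0 → [6, 1, 2, 0, 2]
k=4: row[4] = (2+0)%5 = 2 → [6, 1, 2, 0, 2]
sum = 11

11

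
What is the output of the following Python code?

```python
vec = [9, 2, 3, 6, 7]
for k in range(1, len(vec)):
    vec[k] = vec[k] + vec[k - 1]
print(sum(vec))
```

k=1: vec[1] = 2+9 = 11 → [9, 11, 3, 6, 7]
k=2: vec[2] = 3+11 = 14 → [9, 11, 14, 6, 7]
k=3: vec[3] = 6+14 = 20 → [9, 11, 14, 20, 7]
k=4: vec[4] = 7+20 = 27 → [9, 11, 14, 20, 27]
sum = 81

81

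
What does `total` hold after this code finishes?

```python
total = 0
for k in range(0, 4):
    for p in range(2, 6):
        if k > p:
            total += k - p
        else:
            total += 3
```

46

k=0,p=2: not 0>2, total = 0+3 = 3
k=0,p=3: not 0>3, total = 3+3 = 6
k=0,p=4: not 0>4, total = 6+3 = 9
k=0,p=5: not 0>5, total = 9+3 = 12
k=1,p=2: not 1>2, total = 12+3 = 15
k=1,p=3: not 1>3, total = 15+3 = 18
k=1,p=4: not 1>4, total = 18+3 = 21
k=1,p=5: not 1>5, total = 21+3 = 24
k=2,p=2: not 2>2, total = 24+3 = 27
k=2,p=3: not 2>3, total = 27+3 = 30
k=2,p=4: not 2>4, total = 30+3 = 33
k=2,p=5: not 2>5, total = 33+3 = 36
k=3,p=2: 3>2, total = 36+1 = 37
k=3,p=3: not 3>3, total = 37+3 = 40
k=3,p=4: not 3>4, total = 40+3 = 43
k=3,p=5: not 3>5, total = 43+3 = 46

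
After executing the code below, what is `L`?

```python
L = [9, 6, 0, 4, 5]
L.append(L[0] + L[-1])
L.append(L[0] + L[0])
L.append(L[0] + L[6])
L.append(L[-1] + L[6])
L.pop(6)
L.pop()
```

append L[0]+L[-1] = 9+5 = 14 → [9, 6, 0, 4, 5, 14]
append L[0]+L[0] = 9+9 = 18 → [9, 6, 0, 4, 5, 14, 18]
append L[0]+L[6] = 9+18 = 27 → [9, 6, 0, 4, 5, 14, 18, 27]
append L[-1]+L[6] = 27+18 = 45 → [9, 6, 0, 4, 5, 14, 18, 27, 45]
pop(6) removes 18 → [9, 6, 0, 4, 5, 14, 27, 45]
pop() removes 45 → [9, 6, 0, 4, 5, 14, 27]

[9, 6, 0, 4, 5, 14, 27]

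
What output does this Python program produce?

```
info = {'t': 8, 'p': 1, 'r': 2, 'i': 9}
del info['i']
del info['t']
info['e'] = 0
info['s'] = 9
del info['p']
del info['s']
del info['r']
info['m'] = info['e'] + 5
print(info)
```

del 'i' → {'t': 8, 'p': 1, 'r': 2}
del 't' → {'p': 1, 'r': 2}
info['e'] = 0 → {'p': 1, 'r': 2, 'e': 0}
info['s'] = 9 → {'p': 1, 'r': 2, 'e': 0, 's': 9}
del 'p' → {'r': 2, 'e': 0, 's': 9}
del 's' → {'r': 2, 'e': 0}
del 'r' → {'e': 0}
info['m'] = info['e']+5 = 5 → {'e': 0, 'm': 5}

{'e': 0, 'm': 5}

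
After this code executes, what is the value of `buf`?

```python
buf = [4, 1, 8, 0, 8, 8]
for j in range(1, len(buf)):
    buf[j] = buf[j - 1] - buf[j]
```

[4, 3, -5, -5, -13, -21]

j=1: buf[1] = 4-1 = 3 → [4, 3, 8, 0, 8, 8]
j=2: buf[2] = 3-8 = -5 → [4, 3, -5, 0, 8, 8]
j=3: buf[3] = (-5)-0 = -5 → [4, 3, -5, -5, 8, 8]
j=4: buf[4] = (-5)-8 = -13 → [4, 3, -5, -5, -13, 8]
j=5: buf[5] = (-13)-8 = -21 → [4, 3, -5, -5, -13, -21]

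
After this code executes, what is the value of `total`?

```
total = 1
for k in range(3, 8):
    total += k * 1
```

26

k=3: total = 1+3*1 = 4
k=4: total = 4+4*1 = 8
k=5: total = 8+5*1 = 13
k=6: total = 13+6*1 = 19
k=7: total = 19+7*1 = 26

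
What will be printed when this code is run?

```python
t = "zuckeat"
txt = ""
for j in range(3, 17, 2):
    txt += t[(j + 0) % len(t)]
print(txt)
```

j=3: add t[3]='k' → 'k'
j=5: add t[5]='a' → 'ka'
j=7: add t[0]='z' → 'kaz'
j=9: add t[2]='c' → 'kazc'
j=11: add t[4]='e' → 'kazce'
j=13: add t[6]='t' → 'kazcet'
j=15: add t[1]='u' → 'kazcetu'

kazcetu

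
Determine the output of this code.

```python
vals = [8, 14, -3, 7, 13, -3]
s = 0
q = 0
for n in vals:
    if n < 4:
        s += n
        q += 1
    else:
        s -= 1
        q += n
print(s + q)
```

34

n=8: not <4, s = 0-1 = -1; q=8
n=14: not <4, s = (-1)-1 = -2; q=22
n=-3: <4, s = (-2)+(-3) = -5; q=23
n=7: not <4, s = (-5)-1 = -6; q=30
n=13: not <4, s = (-6)-1 = -7; q=43
n=-3: <4, s = (-7)+(-3) = -10; q=44
s+q = (-10)+44 = 34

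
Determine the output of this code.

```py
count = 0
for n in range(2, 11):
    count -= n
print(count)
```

-54

n=2: count = 0-2 = -2
n=3: count = (-2)-3 = -5
n=4: count = (-5)-4 = -9
n=5: count = (-9)-5 = -14
n=6: count = (-14)-6 = -20
n=7: count = (-20)-7 = -27
n=8: count = (-27)-8 = -35
n=9: count = (-35)-9 = -44
n=10: count = (-44)-10 = -54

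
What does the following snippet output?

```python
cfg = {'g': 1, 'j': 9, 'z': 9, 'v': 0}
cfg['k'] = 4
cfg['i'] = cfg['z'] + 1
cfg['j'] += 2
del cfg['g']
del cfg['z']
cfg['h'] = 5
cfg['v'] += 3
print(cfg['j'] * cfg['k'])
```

cfg['k'] = 4 → {'g': 1, 'j': 9, 'z': 9, 'v': 0, 'k': 4}
cfg['i'] = cfg['z']+1 = 10 → {'g': 1, 'j': 9, 'z': 9, 'v': 0, 'k': 4, 'i': 10}
cfg['j'] = 9+2 = 11 → {'g': 1, 'j': 11, 'z': 9, 'v': 0, 'k': 4, 'i': 10}
del 'g' → {'j': 11, 'z': 9, 'v': 0, 'k': 4, 'i': 10}
del 'z' → {'j': 11, 'v': 0, 'k': 4, 'i': 10}
cfg['h'] = 5 → {'j': 11, 'v': 0, 'k': 4, 'i': 10, 'h': 5}
cfg['v'] = 0+3 = 3 → {'j': 11, 'v': 3, 'k': 4, 'i': 10, 'h': 5}
cfg['j']*cfg['k'] = 11*4 = 44

44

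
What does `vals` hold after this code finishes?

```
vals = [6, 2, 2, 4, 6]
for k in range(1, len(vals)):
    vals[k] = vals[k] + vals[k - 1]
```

k=1: vals[1] = 2+6 = 8 → [6, 8, 2, 4, 6]
k=2: vals[2] = 2+8 = 10 → [6, 8, 10, 4, 6]
k=3: vals[3] = 4+10 = 14 → [6, 8, 10, 14, 6]
k=4: vals[4] = 6+14 = 20 → [6, 8, 10, 14, 20]

[6, 8, 10, 14, 20]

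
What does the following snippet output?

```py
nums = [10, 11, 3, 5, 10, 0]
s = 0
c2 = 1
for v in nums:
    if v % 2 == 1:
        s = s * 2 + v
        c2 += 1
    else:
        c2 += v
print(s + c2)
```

79

v=10: not odd; c2=11
v=11: odd, s = 0*2+11 = 11; c2=12
v=3: odd, s = 11*2+3 = 25; c2=13
v=5: odd, s = 25*2+5 = 55; c2=14
v=10: not odd; c2=24
v=0: not odd; c2=24
s+c2 = 55+24 = 79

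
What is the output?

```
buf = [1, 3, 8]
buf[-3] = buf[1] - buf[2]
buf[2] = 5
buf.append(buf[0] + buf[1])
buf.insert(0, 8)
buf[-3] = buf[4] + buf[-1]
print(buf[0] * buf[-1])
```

buf[-3] = buf[1]-buf[2] = 3-8 = -5 → [-5, 3, 8]
buf[2] = 5 → [-5, 3, 5]
append buf[0]+buf[1] = (-5)+3 = -2 → [-5, 3, 5, -2]
insert 8 at 0 → [8, -5, 3, 5, -2]
buf[-3] = buf[4]+buf[-1] = (-2)+(-2) = -4 → [8, -5, -4, 5, -2]
buf[0]*buf[-1] = 8*(-2) = -16

-16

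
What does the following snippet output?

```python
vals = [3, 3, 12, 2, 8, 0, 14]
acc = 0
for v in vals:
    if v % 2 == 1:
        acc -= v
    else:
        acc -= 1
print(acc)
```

v=3: odd, acc = 0-3 = -3
v=3: odd, acc = (-3)-3 = -6
v=12: not odd, acc = (-6)-1 = -7
v=2: not odd, acc = (-7)-1 = -8
v=8: not odd, acc = (-8)-1 = -9
v=0: not odd, acc = (-9)-1 = -10
v=14: not odd, acc = (-10)-1 = -11

-11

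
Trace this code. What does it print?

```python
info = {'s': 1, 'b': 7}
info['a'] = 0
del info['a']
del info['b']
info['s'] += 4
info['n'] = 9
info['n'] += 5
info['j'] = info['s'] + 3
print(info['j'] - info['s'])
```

info['a'] = 0 → {'s': 1, 'b': 7, 'a': 0}
del 'a' → {'s': 1, 'b': 7}
del 'b' → {'s': 1}
info['s'] = 1+4 = 5 → {'s': 5}
info['n'] = 9 → {'s': 5, 'n': 9}
info['n'] = 9+5 = 14 → {'s': 5, 'n': 14}
info['j'] = info['s']+3 = 8 → {'s': 5, 'n': 14, 'j': 8}
info['j']-info['s'] = 8-5 = 3

3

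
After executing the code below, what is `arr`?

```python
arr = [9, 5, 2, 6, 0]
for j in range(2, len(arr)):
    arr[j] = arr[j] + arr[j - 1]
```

[9, 5, 7, 13, 13]

j=2: arr[2] = 2+5 = 7 → [9, 5, 7, 6, 0]
j=3: arr[3] = 6+7 = 13 → [9, 5, 7, 13, 0]
j=4: arr[4] = 0+13 = 13 → [9, 5, 7, 13, 13]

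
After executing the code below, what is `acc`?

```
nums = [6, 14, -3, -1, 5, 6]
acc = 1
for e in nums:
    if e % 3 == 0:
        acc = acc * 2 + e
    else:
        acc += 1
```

40

e=6: %3==0, acc = 1*2+6 = 8
e=14: not %3==0, acc = 8+1 = 9
e=-3: %3==0, acc = 9*2+(-3) = 15
e=-1: not %3==0, acc = 15+1 = 16
e=5: not %3==0, acc = 16+1 = 17
e=6: %3==0, acc = 17*2+6 = 40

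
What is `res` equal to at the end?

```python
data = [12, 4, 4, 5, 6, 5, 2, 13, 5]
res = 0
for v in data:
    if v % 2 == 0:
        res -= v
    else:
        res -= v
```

-56

v=12: even, res = 0-12 = -12
v=4: even, res = (-12)-4 = -16
v=4: even, res = (-16)-4 = -20
v=5: not even, res = (-20)-5 = -25
v=6: even, res = (-25)-6 = -31
v=5: not even, res = (-31)-5 = -36
v=2: even, res = (-36)-2 = -38
v=13: not even, res = (-38)-13 = -51
v=5: not even, res = (-51)-5 = -56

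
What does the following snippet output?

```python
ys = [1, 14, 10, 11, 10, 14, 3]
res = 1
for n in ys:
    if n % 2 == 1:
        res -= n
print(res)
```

-14

n=1: odd, res = 1-1 = 0
n=14: not odd
n=10: not odd
n=11: odd, res = 0-11 = -11
n=10: not odd
n=14: not odd
n=3: odd, res = (-11)-3 = -14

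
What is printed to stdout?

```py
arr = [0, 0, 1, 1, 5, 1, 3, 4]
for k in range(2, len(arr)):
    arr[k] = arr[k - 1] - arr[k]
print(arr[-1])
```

k=2: arr[2] = 0-1 = -1 → [0, 0, -1, 1, 5, 1, 3, 4]
k=3: arr[3] = (-1)-1 = -2 → [0, 0, -1, -2, 5, 1, 3, 4]
k=4: arr[4] = (-2)-5 = -7 → [0, 0, -1, -2, -7, 1, 3, 4]
k=5: arr[5] = (-7)-1 = -8 → [0, 0, -1, -2, -7, -8, 3, 4]
k=6: arr[6] = (-8)-3 = -11 → [0, 0, -1, -2, -7, -8, -11, 4]
k=7: arr[7] = (-11)-4 = -15 → [0, 0, -1, -2, -7, -8, -11, -15]

-15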